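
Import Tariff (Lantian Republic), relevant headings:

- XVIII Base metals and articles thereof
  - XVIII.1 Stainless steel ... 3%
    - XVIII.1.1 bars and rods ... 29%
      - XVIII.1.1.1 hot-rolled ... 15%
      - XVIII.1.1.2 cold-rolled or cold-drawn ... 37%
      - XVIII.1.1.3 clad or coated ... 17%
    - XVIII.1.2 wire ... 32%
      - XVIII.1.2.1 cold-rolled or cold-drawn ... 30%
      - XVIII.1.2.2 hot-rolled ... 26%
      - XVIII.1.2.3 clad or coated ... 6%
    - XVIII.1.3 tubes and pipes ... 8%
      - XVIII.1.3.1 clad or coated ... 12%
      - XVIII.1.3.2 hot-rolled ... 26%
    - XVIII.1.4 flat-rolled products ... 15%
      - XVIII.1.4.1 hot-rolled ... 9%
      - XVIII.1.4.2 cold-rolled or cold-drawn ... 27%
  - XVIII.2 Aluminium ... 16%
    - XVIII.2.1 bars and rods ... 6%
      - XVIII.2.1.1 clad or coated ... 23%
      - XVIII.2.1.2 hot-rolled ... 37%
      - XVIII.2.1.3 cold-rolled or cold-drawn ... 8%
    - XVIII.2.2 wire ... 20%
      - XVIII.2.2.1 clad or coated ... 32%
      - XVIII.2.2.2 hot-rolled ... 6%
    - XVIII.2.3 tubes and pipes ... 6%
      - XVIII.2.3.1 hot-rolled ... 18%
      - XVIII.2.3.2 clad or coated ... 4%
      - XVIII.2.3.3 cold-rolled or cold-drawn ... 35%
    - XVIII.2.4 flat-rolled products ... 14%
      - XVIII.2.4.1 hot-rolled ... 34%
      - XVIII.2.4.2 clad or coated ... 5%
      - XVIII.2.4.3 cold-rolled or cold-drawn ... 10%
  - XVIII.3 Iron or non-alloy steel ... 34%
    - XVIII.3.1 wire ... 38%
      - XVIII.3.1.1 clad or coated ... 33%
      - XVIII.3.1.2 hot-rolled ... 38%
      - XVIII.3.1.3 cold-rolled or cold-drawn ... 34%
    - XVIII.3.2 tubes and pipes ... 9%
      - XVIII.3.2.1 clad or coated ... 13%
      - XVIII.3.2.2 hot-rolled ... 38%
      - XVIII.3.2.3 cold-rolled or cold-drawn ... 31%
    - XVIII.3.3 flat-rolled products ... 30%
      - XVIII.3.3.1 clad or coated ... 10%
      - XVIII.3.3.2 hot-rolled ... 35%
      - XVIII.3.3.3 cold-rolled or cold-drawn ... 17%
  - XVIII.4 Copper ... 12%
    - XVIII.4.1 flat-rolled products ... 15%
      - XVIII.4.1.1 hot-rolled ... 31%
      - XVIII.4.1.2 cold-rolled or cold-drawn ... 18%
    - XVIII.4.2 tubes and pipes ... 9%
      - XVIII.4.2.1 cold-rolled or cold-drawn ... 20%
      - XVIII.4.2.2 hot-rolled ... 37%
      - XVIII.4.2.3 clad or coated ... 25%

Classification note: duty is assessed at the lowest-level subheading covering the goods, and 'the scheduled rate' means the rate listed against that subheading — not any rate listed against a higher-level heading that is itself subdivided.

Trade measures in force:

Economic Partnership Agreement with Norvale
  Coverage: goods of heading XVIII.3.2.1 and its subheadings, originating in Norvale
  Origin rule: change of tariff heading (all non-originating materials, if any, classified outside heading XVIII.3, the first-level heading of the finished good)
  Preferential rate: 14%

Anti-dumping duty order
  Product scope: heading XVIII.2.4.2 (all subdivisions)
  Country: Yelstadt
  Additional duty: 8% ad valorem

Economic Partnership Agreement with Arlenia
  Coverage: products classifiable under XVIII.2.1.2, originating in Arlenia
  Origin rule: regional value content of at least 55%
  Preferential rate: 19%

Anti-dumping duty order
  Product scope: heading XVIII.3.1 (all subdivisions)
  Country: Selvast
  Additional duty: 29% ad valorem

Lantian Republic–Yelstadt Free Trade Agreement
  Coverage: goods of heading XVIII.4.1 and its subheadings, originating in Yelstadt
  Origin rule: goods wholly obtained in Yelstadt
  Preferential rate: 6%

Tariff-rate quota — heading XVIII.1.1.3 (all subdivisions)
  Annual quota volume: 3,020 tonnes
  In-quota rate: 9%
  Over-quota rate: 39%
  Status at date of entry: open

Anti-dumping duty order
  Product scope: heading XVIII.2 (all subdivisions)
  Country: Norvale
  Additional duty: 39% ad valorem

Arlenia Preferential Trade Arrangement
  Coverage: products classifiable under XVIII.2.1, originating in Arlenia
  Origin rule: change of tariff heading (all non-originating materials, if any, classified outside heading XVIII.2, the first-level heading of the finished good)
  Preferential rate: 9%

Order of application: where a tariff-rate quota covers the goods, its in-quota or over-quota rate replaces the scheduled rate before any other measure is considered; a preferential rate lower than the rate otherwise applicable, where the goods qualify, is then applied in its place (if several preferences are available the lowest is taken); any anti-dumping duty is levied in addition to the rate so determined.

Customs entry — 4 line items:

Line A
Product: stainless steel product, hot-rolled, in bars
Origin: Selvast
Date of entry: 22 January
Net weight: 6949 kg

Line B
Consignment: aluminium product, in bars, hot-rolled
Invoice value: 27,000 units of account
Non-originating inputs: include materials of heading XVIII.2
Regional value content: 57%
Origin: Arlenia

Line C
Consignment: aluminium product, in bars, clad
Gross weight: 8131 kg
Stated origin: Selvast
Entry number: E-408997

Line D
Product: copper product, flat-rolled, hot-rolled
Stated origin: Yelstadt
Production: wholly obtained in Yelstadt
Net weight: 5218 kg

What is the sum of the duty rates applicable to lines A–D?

63%

Line A: stainless steel → XVIII.1; in bars → XVIII.1.1; hot-rolled → XVIII.1.1.1. Scheduled 15%. No special measure applies. → 15%.
Line B: aluminium → XVIII.2; in bars → XVIII.2.1; hot-rolled → XVIII.2.1.2. Scheduled 37%. Arlenia agreement on XVIII.2.1.2: RVC ≥ 55% → 19% available; Arlenia agreement on XVIII.2.1: CTH not met; preferential 19%. → 19%.
Line C: aluminium → XVIII.2; in bars → XVIII.2.1; clad → XVIII.2.1.1. Scheduled 23%. No special measure applies. → 23%.
Line D: copper → XVIII.4; flat-rolled → XVIII.4.1; hot-rolled → XVIII.4.1.1. Scheduled 31%. Yelstadt agreement on XVIII.4.1: wholly obtained → 6% available; preferential 6%. → 6%.
Sum: 15% + 19% + 23% + 6% = 63%.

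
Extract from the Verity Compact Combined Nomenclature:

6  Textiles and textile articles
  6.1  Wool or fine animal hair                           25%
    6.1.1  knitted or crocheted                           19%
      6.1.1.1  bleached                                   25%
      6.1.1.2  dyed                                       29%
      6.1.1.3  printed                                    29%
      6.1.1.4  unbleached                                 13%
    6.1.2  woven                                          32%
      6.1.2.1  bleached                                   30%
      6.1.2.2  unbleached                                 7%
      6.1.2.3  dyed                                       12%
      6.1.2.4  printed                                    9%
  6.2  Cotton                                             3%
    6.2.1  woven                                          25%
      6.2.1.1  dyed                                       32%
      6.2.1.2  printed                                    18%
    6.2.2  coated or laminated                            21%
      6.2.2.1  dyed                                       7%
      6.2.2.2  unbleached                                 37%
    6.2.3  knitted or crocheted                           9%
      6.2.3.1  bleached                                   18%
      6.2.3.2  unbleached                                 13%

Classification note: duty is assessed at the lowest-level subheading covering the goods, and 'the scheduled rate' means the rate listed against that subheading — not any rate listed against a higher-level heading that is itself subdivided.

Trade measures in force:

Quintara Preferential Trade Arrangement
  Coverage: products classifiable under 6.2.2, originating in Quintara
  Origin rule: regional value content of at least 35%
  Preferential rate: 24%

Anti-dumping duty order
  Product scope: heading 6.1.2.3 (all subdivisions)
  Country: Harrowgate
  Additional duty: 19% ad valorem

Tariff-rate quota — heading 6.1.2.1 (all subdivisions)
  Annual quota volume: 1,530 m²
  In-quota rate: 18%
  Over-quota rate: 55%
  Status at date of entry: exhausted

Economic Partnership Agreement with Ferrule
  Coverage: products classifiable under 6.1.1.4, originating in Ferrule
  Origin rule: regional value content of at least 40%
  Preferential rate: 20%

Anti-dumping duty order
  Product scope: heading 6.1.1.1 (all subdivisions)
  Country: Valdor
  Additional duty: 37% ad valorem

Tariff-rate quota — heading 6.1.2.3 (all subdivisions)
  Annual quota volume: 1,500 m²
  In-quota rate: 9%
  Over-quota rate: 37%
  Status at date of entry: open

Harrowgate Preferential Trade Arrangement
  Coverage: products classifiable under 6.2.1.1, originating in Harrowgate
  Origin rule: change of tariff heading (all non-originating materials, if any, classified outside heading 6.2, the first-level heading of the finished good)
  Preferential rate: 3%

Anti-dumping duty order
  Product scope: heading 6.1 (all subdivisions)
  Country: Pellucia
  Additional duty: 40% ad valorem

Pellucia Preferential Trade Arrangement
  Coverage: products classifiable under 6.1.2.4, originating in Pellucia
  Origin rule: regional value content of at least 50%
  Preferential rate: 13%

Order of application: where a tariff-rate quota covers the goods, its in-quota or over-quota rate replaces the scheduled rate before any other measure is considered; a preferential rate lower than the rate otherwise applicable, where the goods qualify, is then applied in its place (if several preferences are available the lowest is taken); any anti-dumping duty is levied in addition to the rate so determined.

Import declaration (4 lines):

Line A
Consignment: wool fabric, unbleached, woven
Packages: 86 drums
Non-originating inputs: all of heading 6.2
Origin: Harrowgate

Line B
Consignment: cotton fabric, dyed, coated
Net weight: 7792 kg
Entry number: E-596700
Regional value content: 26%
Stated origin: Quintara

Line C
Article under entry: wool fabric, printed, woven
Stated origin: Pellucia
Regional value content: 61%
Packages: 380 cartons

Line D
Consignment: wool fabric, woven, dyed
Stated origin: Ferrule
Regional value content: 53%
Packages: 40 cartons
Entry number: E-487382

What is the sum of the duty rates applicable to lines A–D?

Line A: wool → 6.1; woven → 6.1.2; unbleached → 6.1.2.2. Scheduled 7%. Harrowgate agreement on 6.2.1.1: 6.1.2.2 not covered. → 7%.
Line B: cotton → 6.2; coated → 6.2.2; dyed → 6.2.2.1. Scheduled 7%. Quintara agreement on 6.2.2: RVC < 35%. → 7%.
Line C: wool → 6.1; woven → 6.1.2; printed → 6.1.2.4. Scheduled 9%. Pellucia agreement on 6.1.2.4: RVC ≥ 50% → 13% available; preference 13% not lower than 9% → no reduction; anti-dumping (Pellucia, 6.1): +40%; total 9% + 40% = 49%. → 49%.
Line D: wool → 6.1; woven → 6.1.2; dyed → 6.1.2.3. Scheduled 12%. quota on 6.1.2.3 open → in-quota 9%; Ferrule agreement on 6.1.1.4: 6.1.2.3 not covered. → 9%.
Sum: 7% + 7% + 49% + 9% = 72%.

72%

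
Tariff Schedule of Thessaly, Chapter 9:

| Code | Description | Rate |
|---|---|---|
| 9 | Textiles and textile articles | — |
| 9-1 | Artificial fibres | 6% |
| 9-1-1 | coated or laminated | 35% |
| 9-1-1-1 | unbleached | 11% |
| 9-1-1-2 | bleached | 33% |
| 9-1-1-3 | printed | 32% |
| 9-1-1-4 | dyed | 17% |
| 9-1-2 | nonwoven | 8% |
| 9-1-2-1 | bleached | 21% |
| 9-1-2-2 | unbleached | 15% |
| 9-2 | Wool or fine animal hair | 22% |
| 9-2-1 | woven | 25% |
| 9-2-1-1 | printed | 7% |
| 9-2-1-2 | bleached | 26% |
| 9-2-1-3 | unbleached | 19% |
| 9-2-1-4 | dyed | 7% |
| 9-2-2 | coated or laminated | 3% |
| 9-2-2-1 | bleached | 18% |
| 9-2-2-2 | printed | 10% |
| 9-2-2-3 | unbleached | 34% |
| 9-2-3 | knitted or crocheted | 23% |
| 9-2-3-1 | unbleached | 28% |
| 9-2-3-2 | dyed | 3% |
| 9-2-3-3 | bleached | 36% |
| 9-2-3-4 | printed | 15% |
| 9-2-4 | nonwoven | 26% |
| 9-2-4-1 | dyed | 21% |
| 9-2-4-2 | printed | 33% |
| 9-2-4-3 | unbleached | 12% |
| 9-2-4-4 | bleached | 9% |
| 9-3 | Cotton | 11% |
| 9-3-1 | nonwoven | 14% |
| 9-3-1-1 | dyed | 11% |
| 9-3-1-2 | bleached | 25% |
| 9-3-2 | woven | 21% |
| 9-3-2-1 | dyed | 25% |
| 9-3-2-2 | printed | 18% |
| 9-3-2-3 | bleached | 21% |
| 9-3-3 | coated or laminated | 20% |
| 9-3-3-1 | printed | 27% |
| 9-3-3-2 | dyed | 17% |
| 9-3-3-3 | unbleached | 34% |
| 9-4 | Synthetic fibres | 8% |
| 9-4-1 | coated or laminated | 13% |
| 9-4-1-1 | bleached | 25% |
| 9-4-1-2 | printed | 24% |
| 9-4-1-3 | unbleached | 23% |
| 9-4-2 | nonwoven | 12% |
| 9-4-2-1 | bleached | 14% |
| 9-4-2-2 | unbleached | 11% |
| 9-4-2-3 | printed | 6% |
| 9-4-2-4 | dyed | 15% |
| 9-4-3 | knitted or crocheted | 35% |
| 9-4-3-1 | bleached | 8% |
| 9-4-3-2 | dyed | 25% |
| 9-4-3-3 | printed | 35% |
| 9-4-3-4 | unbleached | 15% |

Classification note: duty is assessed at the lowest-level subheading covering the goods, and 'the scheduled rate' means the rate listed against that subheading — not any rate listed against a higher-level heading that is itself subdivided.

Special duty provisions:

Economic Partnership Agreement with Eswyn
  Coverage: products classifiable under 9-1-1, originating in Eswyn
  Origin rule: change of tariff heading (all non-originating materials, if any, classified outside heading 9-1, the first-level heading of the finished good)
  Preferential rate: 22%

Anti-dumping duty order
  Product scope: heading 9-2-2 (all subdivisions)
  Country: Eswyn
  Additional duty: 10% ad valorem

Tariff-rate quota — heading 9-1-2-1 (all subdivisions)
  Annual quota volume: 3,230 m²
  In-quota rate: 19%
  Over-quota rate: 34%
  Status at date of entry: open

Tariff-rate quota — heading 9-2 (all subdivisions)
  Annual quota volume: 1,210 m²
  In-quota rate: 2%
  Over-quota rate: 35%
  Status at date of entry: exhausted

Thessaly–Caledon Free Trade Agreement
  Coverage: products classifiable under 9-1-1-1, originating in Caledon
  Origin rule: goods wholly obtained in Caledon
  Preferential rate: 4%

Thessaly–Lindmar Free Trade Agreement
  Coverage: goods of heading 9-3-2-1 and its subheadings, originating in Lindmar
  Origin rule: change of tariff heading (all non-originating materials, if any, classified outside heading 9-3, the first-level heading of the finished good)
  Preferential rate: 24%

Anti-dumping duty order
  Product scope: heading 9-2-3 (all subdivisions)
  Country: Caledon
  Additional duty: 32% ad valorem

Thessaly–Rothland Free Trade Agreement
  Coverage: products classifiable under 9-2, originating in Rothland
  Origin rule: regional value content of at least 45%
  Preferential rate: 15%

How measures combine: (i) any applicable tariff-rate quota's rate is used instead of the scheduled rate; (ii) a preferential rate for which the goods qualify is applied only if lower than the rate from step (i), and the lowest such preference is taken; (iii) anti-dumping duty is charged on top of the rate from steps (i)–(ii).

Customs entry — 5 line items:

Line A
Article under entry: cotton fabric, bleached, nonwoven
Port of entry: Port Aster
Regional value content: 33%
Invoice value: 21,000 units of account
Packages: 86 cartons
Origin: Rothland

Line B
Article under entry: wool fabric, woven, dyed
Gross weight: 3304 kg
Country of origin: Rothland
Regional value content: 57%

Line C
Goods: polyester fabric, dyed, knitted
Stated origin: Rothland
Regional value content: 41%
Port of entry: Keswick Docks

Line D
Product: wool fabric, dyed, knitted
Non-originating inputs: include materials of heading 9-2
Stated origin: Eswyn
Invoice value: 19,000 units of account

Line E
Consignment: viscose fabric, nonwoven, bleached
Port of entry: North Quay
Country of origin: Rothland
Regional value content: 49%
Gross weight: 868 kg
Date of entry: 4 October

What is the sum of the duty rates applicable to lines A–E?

119%

Line A: cotton → 9-3; nonwoven → 9-3-1; bleached → 9-3-1-2. Scheduled 25%. Rothland agreement on 9-2: 9-3-1-2 not covered. → 25%.
Line B: wool → 9-2; woven → 9-2-1; dyed → 9-2-1-4. Scheduled 7%. quota on 9-2 exhausted → over-quota 35%; Rothland agreement on 9-2: RVC ≥ 45% → 15% available; preferential 15%. → 15%.
Line C: polyester → 9-4; knitted → 9-4-3; dyed → 9-4-3-2. Scheduled 25%. Rothland agreement on 9-2: 9-4-3-2 not covered. → 25%.
Line D: wool → 9-2; knitted → 9-2-3; dyed → 9-2-3-2. Scheduled 3%. quota on 9-2 exhausted → over-quota 35%; Eswyn agreement on 9-1-1: 9-2-3-2 not covered. → 35%.
Line E: viscose → 9-1; nonwoven → 9-1-2; bleached → 9-1-2-1. Scheduled 21%. quota on 9-1-2-1 open → in-quota 19%; Rothland agreement on 9-2: 9-1-2-1 not covered. → 19%.
Sum: 25% + 15% + 25% + 35% + 19% = 119%.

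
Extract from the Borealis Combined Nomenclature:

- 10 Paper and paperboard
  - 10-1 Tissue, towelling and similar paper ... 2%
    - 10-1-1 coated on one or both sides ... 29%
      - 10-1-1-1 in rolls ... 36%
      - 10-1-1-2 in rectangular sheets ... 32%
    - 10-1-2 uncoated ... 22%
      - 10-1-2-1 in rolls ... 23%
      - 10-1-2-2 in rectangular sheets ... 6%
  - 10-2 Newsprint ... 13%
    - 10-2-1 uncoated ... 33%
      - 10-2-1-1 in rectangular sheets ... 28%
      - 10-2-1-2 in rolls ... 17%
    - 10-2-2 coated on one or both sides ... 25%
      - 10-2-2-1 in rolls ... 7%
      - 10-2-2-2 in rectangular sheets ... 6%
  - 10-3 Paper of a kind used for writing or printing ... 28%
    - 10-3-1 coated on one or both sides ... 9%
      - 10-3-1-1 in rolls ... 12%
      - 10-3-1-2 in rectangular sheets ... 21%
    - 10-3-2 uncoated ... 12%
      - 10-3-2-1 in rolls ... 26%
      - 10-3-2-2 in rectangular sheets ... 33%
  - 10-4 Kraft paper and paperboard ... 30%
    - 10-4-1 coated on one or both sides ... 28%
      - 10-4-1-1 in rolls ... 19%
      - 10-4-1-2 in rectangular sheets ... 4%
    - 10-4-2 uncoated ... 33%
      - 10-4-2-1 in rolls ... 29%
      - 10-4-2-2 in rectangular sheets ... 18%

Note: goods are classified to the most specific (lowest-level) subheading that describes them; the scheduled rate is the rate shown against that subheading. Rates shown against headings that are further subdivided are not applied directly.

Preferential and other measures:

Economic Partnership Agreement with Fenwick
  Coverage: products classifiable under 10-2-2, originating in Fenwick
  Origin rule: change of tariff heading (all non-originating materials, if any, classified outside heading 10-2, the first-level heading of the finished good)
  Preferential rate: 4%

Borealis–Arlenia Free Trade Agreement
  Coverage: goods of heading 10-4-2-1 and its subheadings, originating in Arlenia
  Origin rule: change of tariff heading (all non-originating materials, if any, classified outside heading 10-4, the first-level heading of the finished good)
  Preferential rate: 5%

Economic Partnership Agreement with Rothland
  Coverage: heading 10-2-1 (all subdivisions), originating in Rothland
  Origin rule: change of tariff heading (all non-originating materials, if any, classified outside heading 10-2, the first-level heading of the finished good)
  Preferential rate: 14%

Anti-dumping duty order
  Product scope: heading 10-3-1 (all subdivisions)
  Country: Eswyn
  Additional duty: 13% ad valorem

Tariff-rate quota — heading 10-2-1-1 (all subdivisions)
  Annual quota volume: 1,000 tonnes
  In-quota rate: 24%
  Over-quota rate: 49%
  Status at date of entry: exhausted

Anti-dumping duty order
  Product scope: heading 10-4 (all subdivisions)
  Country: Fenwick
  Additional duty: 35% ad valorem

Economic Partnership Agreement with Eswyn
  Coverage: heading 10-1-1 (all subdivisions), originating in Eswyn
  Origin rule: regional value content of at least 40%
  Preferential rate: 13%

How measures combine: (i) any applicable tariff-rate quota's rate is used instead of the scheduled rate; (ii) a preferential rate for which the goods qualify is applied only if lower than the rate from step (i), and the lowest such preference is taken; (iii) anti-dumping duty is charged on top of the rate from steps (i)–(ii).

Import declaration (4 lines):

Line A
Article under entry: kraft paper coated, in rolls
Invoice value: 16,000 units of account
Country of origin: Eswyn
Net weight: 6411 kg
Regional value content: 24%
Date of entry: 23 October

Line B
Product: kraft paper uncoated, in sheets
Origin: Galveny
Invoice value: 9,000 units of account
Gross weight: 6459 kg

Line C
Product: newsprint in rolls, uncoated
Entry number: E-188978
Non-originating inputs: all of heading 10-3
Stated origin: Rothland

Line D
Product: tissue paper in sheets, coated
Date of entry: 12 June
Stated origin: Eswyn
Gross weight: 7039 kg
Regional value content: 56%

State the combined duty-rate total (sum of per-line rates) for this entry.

64%

Line A: kraft paper → 10-4; coated → 10-4-1; in rolls → 10-4-1-1. Scheduled 19%. Eswyn agreement on 10-1-1: 10-4-1-1 not covered. → 19%.
Line B: kraft paper → 10-4; uncoated → 10-4-2; in sheets → 10-4-2-2. Scheduled 18%. No special measure applies. → 18%.
Line C: newsprint → 10-2; uncoated → 10-2-1; in rolls → 10-2-1-2. Scheduled 17%. Rothland agreement on 10-2-1: CTH met → 14% available; preferential 14%. → 14%.
Line D: tissue paper → 10-1; coated → 10-1-1; in sheets → 10-1-1-2. Scheduled 32%. Eswyn agreement on 10-1-1: RVC ≥ 40% → 13% available; preferential 13%. → 13%.
Sum: 19% + 18% + 14% + 13% = 64%.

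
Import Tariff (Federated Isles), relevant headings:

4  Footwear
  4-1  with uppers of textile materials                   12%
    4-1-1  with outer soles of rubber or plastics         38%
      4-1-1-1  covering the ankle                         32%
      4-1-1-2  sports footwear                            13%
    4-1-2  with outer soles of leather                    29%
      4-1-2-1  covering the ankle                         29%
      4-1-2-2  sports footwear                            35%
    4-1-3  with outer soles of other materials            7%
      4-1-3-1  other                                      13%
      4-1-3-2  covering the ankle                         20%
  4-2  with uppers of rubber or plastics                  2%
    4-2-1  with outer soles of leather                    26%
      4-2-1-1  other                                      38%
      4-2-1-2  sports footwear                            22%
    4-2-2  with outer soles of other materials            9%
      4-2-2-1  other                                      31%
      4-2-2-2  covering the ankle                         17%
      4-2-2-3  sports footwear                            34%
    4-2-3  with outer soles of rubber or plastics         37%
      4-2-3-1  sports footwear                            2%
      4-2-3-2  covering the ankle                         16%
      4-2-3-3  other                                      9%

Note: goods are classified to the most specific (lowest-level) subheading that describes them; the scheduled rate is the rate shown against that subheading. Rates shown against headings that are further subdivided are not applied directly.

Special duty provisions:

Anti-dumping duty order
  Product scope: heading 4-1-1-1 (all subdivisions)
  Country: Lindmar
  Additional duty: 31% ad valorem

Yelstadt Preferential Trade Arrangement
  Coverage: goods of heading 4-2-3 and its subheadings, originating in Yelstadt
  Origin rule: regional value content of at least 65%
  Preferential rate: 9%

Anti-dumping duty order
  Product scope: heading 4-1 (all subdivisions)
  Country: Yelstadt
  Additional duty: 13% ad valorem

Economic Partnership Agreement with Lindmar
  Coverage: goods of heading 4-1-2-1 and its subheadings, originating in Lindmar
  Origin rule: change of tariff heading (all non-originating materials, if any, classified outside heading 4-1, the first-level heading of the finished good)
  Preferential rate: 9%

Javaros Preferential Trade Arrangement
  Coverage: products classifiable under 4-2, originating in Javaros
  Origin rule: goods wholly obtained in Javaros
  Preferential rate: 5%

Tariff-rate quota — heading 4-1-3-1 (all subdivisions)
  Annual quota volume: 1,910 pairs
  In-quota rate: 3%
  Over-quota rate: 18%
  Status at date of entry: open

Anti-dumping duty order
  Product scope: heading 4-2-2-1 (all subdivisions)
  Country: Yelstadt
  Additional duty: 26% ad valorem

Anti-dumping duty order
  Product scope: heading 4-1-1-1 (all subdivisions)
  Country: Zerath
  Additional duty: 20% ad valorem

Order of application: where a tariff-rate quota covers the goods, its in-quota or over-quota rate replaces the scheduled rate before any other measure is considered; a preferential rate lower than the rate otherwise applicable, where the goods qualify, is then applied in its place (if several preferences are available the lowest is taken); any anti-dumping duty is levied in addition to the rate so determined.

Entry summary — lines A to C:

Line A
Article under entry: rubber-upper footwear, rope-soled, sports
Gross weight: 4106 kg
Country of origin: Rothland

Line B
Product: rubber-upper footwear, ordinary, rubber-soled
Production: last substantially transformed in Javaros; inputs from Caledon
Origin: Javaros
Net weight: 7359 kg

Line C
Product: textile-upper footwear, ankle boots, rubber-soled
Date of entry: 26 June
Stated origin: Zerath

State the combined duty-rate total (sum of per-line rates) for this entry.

Line A: rubber-upper → 4-2; rope-soled → 4-2-2; sports → 4-2-2-3. Scheduled 34%. No special measure applies. → 34%.
Line B: rubber-upper → 4-2; rubber-soled → 4-2-3; ordinary → 4-2-3-3. Scheduled 9%. Javaros agreement on 4-2: not wholly obtained. → 9%.
Line C: textile-upper → 4-1; rubber-soled → 4-1-1; ankle boots → 4-1-1-1. Scheduled 32%. anti-dumping (Zerath, 4-1-1-1): +20%; total 32% + 20% = 52%. → 52%.
Sum: 34% + 9% + 52% = 95%.

95%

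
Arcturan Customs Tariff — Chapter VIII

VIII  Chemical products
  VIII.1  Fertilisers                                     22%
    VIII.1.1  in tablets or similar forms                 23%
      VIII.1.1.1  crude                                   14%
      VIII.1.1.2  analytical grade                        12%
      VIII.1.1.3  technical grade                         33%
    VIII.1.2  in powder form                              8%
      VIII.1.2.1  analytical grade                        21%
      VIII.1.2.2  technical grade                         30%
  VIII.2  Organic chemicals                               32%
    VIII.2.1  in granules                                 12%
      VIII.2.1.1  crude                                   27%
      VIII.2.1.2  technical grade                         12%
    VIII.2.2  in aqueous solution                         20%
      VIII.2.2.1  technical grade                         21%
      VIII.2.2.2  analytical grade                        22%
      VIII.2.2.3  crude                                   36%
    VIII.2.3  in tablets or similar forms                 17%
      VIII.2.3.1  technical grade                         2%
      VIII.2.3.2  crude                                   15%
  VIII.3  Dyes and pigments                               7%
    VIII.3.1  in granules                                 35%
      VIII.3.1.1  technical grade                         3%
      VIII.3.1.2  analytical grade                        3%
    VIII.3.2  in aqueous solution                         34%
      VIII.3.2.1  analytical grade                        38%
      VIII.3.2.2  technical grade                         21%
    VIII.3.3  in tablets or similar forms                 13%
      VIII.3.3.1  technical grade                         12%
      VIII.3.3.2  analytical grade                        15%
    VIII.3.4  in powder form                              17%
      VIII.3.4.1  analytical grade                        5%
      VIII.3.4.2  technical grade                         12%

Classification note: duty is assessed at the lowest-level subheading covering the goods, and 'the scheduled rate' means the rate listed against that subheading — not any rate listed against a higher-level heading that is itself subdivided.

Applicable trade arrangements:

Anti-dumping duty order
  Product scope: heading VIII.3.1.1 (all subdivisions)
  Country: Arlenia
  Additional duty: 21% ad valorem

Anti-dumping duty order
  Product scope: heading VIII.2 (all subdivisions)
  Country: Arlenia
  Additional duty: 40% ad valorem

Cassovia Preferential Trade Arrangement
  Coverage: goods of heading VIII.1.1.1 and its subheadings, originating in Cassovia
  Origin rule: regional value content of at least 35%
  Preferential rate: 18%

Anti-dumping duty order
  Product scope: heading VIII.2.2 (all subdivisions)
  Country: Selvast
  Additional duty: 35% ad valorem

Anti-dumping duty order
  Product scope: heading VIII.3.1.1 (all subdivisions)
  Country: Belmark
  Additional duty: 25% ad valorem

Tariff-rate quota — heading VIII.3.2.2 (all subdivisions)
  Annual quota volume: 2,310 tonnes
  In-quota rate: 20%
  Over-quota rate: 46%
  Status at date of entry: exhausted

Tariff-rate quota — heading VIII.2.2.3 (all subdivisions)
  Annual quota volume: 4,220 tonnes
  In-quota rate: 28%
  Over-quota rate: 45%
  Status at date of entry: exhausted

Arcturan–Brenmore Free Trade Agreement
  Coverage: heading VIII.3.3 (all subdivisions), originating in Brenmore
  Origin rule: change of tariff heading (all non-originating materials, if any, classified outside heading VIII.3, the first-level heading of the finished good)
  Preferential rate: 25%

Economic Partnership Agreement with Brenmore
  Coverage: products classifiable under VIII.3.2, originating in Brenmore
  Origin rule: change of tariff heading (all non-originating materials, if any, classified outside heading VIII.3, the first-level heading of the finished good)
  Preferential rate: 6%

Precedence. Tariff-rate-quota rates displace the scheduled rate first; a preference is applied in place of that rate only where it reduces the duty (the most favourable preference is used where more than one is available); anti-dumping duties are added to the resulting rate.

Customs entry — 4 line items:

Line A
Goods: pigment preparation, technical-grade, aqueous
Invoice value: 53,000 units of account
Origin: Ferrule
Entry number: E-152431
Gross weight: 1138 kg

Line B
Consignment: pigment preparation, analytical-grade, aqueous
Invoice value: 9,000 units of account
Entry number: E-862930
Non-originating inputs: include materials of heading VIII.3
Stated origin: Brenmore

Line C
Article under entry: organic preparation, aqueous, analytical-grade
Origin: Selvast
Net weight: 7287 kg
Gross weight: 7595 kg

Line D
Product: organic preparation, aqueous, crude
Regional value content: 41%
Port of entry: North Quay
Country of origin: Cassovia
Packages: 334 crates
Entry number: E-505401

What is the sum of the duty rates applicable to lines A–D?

186%

Line A: pigment → VIII.3; aqueous → VIII.3.2; technical-grade → VIII.3.2.2. Scheduled 21%. quota on VIII.3.2.2 exhausted → over-quota 46%. → 46%.
Line B: pigment → VIII.3; aqueous → VIII.3.2; analytical-grade → VIII.3.2.1. Scheduled 38%. Brenmore agreement on VIII.3.3: VIII.3.2.1 not covered; Brenmore agreement on VIII.3.2: CTH not met. → 38%.
Line C: organic → VIII.2; aqueous → VIII.2.2; analytical-grade → VIII.2.2.2. Scheduled 22%. anti-dumping (Selvast, VIII.2.2): +35%; total 22% + 35% = 57%. → 57%.
Line D: organic → VIII.2; aqueous → VIII.2.2; crude → VIII.2.2.3. Scheduled 36%. quota on VIII.2.2.3 exhausted → over-quota 45%; Cassovia agreement on VIII.1.1.1: VIII.2.2.3 not covered. → 45%.
Sum: 46% + 38% + 57% + 45% = 186%.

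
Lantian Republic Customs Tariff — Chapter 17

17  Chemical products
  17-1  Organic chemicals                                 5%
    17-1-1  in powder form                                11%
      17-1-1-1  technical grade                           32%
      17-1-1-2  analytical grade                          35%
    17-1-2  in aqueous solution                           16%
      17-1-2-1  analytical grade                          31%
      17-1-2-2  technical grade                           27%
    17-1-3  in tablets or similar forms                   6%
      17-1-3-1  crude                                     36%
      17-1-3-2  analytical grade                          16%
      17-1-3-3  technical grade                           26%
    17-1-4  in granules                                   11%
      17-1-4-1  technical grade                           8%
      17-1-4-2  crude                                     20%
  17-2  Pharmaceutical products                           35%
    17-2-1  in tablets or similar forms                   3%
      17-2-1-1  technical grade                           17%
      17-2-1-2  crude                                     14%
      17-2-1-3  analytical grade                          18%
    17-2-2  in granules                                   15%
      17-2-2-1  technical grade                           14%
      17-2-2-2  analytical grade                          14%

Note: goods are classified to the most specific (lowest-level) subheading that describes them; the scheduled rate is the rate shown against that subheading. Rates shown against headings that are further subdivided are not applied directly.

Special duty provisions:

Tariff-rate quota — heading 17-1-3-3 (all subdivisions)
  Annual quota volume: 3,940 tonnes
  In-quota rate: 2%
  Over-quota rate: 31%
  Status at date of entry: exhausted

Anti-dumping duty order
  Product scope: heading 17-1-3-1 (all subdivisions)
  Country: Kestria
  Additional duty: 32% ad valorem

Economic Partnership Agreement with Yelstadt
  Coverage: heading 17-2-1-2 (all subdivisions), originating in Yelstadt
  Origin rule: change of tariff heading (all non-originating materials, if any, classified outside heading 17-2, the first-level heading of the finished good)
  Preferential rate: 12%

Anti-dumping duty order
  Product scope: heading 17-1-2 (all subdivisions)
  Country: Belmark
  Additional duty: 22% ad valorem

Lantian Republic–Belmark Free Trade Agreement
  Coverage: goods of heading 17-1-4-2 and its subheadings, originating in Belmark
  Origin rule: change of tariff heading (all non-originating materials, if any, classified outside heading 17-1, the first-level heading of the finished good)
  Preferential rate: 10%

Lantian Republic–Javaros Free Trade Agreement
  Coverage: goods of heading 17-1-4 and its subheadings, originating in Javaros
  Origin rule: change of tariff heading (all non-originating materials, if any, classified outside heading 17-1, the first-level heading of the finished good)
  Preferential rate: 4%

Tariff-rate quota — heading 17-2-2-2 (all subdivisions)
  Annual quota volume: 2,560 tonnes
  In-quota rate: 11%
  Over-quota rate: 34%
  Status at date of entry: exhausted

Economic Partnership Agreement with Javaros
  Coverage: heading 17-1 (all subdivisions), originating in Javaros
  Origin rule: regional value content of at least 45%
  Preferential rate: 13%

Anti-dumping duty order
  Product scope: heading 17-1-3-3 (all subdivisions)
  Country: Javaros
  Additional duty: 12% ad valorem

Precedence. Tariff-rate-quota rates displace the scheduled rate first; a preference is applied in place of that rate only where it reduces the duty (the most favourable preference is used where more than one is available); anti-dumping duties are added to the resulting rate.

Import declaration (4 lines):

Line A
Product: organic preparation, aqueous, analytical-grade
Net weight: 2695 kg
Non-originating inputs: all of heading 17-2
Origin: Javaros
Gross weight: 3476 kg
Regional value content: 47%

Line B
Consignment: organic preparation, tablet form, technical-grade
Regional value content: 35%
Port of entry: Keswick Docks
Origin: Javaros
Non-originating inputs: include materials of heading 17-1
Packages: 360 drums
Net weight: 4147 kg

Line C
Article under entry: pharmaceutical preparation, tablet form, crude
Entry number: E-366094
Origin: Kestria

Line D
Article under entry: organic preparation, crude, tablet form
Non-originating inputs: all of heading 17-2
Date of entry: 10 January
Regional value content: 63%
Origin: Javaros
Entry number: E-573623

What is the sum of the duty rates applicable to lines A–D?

Line A: organic → 17-1; aqueous → 17-1-2; analytical-grade → 17-1-2-1. Scheduled 31%. Javaros agreement on 17-1-4: 17-1-2-1 not covered; Javaros agreement on 17-1: RVC ≥ 45% → 13% available; preferential 13%. → 13%.
Line B: organic → 17-1; tablet form → 17-1-3; technical-grade → 17-1-3-3. Scheduled 26%. quota on 17-1-3-3 exhausted → over-quota 31%; Javaros agreement on 17-1-4: 17-1-3-3 not covered; Javaros agreement on 17-1: RVC < 45%; anti-dumping (Javaros, 17-1-3-3): +12%; total 31% + 12% = 43%. → 43%.
Line C: pharmaceutical → 17-2; tablet form → 17-2-1; crude → 17-2-1-2. Scheduled 14%. No special measure applies. → 14%.
Line D: organic → 17-1; tablet form → 17-1-3; crude → 17-1-3-1. Scheduled 36%. Javaros agreement on 17-1-4: 17-1-3-1 not covered; Javaros agreement on 17-1: RVC ≥ 45% → 13% available; preferential 13%. → 13%.
Sum: 13% + 43% + 14% + 13% = 83%.

83%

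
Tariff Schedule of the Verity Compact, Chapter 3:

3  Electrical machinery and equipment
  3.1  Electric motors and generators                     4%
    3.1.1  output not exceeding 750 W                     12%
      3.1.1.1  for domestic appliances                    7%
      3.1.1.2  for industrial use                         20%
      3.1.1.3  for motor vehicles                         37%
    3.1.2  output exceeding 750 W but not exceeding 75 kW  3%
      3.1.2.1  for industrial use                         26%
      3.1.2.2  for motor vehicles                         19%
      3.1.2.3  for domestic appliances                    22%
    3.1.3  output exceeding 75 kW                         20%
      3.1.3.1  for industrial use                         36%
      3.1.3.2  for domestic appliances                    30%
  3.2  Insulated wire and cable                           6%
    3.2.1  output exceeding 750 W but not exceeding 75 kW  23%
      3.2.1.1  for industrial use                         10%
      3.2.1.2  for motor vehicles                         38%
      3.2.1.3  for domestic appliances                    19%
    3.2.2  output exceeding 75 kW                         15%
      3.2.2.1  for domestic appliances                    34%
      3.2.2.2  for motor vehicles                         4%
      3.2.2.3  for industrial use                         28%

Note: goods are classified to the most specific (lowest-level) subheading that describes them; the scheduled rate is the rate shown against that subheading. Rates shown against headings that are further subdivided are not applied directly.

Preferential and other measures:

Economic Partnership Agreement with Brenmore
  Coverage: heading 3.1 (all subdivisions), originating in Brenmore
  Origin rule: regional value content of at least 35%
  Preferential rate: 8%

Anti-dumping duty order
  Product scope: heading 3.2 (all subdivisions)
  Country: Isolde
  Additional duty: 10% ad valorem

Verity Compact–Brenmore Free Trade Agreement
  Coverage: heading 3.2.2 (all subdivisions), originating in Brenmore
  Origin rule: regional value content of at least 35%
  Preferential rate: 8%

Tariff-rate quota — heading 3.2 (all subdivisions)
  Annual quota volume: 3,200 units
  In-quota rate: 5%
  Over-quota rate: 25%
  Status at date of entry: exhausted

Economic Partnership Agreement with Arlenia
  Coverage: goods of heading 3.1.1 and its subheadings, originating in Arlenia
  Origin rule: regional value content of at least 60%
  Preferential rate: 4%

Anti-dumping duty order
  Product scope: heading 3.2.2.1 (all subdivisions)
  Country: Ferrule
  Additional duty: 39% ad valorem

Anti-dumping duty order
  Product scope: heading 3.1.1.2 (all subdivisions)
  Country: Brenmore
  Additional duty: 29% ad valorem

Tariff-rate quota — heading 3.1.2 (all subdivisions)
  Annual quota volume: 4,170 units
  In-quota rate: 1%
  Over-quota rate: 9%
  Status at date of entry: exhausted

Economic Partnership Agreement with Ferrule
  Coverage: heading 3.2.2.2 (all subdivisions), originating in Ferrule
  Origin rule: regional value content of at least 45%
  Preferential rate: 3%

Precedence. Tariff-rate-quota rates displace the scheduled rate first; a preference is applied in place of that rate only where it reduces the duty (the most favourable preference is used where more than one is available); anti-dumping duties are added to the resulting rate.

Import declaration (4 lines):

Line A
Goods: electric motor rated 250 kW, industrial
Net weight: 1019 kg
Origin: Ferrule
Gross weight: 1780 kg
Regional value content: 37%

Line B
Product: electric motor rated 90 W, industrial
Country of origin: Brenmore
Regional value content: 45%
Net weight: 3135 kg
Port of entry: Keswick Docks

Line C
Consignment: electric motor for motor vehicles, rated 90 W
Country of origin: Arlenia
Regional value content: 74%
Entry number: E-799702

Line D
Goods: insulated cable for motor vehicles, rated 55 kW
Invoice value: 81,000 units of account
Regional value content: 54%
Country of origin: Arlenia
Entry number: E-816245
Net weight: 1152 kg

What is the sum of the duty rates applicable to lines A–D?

102%

Line A: electric motor → 3.1; rated 250 kW → 3.1.3; industrial → 3.1.3.1. Scheduled 36%. Ferrule agreement on 3.2.2.2: 3.1.3.1 not covered. → 36%.
Line B: electric motor → 3.1; rated 90 W → 3.1.1; industrial → 3.1.1.2. Scheduled 20%. Brenmore agreement on 3.1: RVC ≥ 35% → 8% available; Brenmore agreement on 3.2.2: 3.1.1.2 not covered; preferential 8%; anti-dumping (Brenmore, 3.1.1.2): +29%; total 8% + 29% = 37%. → 37%.
Line C: electric motor → 3.1; rated 90 W → 3.1.1; for motor vehicles → 3.1.1.3. Scheduled 37%. Arlenia agreement on 3.1.1: RVC ≥ 60% → 4% available; preferential 4%. → 4%.
Line D: insulated cable → 3.2; rated 55 kW → 3.2.1; for motor vehicles → 3.2.1.2. Scheduled 38%. quota on 3.2 exhausted → over-quota 25%; Arlenia agreement on 3.1.1: 3.2.1.2 not covered. → 25%.
Sum: 36% + 37% + 4% + 25% = 102%.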